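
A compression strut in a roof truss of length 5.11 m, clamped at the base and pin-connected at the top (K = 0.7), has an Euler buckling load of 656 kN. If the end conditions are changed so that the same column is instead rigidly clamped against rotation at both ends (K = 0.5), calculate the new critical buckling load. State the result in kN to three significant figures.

P_cr ∝ 1/K², so P_cr,new = P_cr,old × (K_old/K_new)² = 656 × (0.7/0.5)²
= 656 × 1.960 = 1290 kN

P_cr ≈ 1290 kN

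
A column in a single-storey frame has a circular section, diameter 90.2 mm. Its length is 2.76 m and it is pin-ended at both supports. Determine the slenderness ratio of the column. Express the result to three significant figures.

For a solid circle r = d/4 = 90.2/4 = 22.55 mm
L_e = K·L = 1 × 2.76 m = 2.760 m = 2760.0 mm
λ = L_e / r_min = 2760.0 / 22.55 = 122

λ ≈ 122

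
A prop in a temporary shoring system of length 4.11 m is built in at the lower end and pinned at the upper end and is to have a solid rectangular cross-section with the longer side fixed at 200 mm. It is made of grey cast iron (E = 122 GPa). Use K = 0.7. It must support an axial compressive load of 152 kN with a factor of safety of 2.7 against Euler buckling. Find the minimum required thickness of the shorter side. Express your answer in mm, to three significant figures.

b ≈ 55.3 mm

Required P_cr = n·P = 2.7 × 152 = 410.4 kN
L_e = K·L = 0.7 × 4.11 = 2.877 m
Required I = P_cr·L_e²/(π²E) = 4.104×10^5 × 2.877² / (π² × 1.22×10^11) = 2.821×10^-6 m⁴
I_req = 2.821×10^6 mm⁴
Rectangle, weak axis: I_min = h·b³/12 with h = 200 mm fixed  ⇒  b = (12I/h)^(1/3) = 55.3 mm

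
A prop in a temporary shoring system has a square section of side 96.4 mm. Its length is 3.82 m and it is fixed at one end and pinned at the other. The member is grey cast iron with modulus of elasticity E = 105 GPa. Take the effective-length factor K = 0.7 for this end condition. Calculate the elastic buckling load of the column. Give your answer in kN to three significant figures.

I = a⁴/12 = 96.4⁴/12 = 7.197×10^6 mm⁴
I = 7.197×10^6 mm⁴ = 7.197×10^-6 m⁴
Effective length L_e = K·L = 0.7 × 3.82 = 2.674 m
P_cr = π²EI / L_e² = π² × 105×10⁹ × 7.197×10^-6 / 2.674² = 1.043×10^6 N

P_cr ≈ 1040 kN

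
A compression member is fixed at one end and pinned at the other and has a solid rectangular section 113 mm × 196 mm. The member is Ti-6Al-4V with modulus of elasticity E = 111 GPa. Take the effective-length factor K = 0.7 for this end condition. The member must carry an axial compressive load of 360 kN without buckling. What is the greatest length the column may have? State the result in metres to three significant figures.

Buckling occurs about the weak axis: I_min = h·b³/12 with b = 113 mm (the shorter side).
I_min = 196×113³/12 = 2.357×10^7 mm⁴
I = 2.357×10^-5 m⁴
At the buckling limit P_cr = P = 3.600×10^5 N
From P_cr = π²EI/(K·L)²:  L = (1/K)·√(π²EI/P_cr) = (1/0.7)·√(π²×1.11×10^11×2.357×10^-5/3.600×10^5)
L = 12.1 m

L_max ≈ 12.1 m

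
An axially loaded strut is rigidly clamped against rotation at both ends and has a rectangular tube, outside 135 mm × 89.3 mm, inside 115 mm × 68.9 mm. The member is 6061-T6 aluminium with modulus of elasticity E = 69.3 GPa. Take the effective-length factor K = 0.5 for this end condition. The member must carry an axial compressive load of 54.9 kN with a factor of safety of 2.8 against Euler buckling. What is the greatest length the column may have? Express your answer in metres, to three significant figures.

L_max ≈ 9.32 m

Weak-axis I_min = (h_o·b_o³ − h_i·b_i³)/12 with b_o = 89.3, b_i = 68.90 mm (shorter outer/inner sides).
I_min = (135×89.3³ − 115.0×68.90³)/12 = 4.877×10^6 mm⁴
I = 4.877×10^-6 m⁴
Required critical load P_cr = n·P = 2.8 × 54.9 = 153.7 kN = 1.537×10^5 N
From P_cr = π²EI/(K·L)²:  L = (1/K)·√(π²EI/P_cr) = (1/0.5)·√(π²×6.93×10^10×4.877×10^-6/1.537×10^5)
L = 9.32 m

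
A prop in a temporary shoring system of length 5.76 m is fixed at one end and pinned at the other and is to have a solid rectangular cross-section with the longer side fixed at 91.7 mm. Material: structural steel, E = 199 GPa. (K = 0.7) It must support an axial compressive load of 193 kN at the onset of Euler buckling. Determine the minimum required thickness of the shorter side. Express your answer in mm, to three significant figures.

b ≈ 59.3 mm

L_e = K·L = 0.7 × 5.76 = 4.032 m
Required I = P_cr·L_e²/(π²E) = 1.930×10^5 × 4.032² / (π² × 1.99×10^11) = 1.598×10^-6 m⁴
I_req = 1.598×10^6 mm⁴
Rectangle, weak axis: I_min = h·b³/12 with h = 91.7 mm fixed  ⇒  b = (12I/h)^(1/3) = 59.3 mm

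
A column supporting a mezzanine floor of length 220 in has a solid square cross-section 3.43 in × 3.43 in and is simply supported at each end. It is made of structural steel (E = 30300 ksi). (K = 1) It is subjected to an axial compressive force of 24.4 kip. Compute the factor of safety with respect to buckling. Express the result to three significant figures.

n ≈ 2.92

I = a⁴/12 = 3.43⁴/12 = 11.53 in⁴
Effective length L_e = K·L = 1 × 220 = 220.0 in
P_cr = π²EI / L_e² = π² × 30300×10³ × 11.53 / 220.0² = 7.127×10^4 lb
Factor of safety n = P_cr / P = 71.268 / 24.4 = 2.92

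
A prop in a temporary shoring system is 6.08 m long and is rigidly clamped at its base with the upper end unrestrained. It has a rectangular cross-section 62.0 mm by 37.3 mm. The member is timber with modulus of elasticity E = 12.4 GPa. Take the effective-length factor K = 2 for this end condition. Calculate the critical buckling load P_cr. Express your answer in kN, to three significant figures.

Buckling occurs about the weak axis: I_min = h·b³/12 with b = 37.3 mm (the shorter side).
I_min = 62.0×37.3³/12 = 2.681×10^5 mm⁴
I = 2.681×10^5 mm⁴ = 2.681×10^-7 m⁴
Effective length L_e = K·L = 2 × 6.08 = 12.16 m
P_cr = π²EI / L_e² = π² × 12.4×10⁹ × 2.681×10^-7 / 12.16² = 221.9 N

P_cr ≈ 0.222 kN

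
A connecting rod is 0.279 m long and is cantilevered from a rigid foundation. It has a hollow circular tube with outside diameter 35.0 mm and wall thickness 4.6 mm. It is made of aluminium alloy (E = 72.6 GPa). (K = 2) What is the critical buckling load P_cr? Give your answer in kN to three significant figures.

P_cr ≈ 119 kN

Inner diameter d_i = 35.0 − 2×4.6 = 25.80 mm
I = π(d_o⁴ − d_i⁴)/64 = π(35.0⁴ − 25.80⁴)/64 = 5.191×10^4 mm⁴
I = 5.191×10^4 mm⁴ = 5.191×10^-8 m⁴
Effective length L_e = K·L = 2 × 0.279 = 0.5580 m
P_cr = π²EI / L_e² = π² × 72.6×10⁹ × 5.191×10^-8 / 0.5580² = 1.195×10^5 N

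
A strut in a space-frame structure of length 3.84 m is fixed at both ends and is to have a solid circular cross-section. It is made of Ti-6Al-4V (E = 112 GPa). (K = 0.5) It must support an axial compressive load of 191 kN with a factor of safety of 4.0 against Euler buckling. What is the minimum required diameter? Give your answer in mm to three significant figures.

Required P_cr = n·P = 4.0 × 191 = 764.0 kN
L_e = K·L = 0.5 × 3.84 = 1.920 m
Required I = P_cr·L_e²/(π²E) = 7.640×10^5 × 1.920² / (π² × 1.12×10^11) = 2.548×10^-6 m⁴
I_req = 2.548×10^6 mm⁴
Solid circle: I = πd⁴/64  ⇒  d = (64I/π)^(1/4) = (64×2.548×10^6/π)^(1/4) = 84.9 mm

d ≈ 84.9 mm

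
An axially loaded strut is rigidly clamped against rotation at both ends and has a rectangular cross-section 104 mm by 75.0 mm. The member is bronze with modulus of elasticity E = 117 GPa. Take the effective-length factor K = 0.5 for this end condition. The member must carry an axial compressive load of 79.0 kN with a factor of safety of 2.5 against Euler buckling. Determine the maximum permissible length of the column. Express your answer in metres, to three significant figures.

L_max ≈ 9.25 m

Buckling occurs about the weak axis: I_min = h·b³/12 with b = 75.0 mm (the shorter side).
I_min = 104×75.0³/12 = 3.656×10^6 mm⁴
I = 3.656×10^-6 m⁴
Required critical load P_cr = n·P = 2.5 × 79.0 = 197.5 kN = 1.975×10^5 N
From P_cr = π²EI/(K·L)²:  L = (1/K)·√(π²EI/P_cr) = (1/0.5)·√(π²×1.17×10^11×3.656×10^-6/1.975×10^5)
L = 9.25 m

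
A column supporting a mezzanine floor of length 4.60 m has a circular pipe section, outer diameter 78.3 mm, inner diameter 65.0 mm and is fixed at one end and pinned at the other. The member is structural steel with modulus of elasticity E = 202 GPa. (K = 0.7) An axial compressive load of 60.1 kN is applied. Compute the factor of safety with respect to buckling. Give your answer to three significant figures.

n ≈ 3.10

d_o = 78.3 mm, d_i = 65.0 mm
I = π(d_o⁴ − d_i⁴)/64 = π(78.3⁴ − 65.00⁴)/64 = 9.688×10^5 mm⁴
I = 9.688×10^5 mm⁴ = 9.688×10^-7 m⁴
Effective length L_e = K·L = 0.7 × 4.60 = 3.220 m
P_cr = π²EI / L_e² = π² × 202×10⁹ × 9.688×10^-7 / 3.220² = 1.863×10^5 N
Factor of safety n = P_cr / P = 186.29 / 60.1 = 3.10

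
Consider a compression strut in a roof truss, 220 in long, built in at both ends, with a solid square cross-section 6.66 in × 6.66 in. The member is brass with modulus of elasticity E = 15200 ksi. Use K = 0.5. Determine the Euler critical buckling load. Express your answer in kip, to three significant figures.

I = a⁴/12 = 6.66⁴/12 = 164.0 in⁴
Effective length L_e = K·L = 0.5 × 220 = 110.0 in
P_cr = π²EI / L_e² = π² × 15200×10³ × 164.0 / 110.0² = 2.033×10^6 lb

P_cr ≈ 2030 kip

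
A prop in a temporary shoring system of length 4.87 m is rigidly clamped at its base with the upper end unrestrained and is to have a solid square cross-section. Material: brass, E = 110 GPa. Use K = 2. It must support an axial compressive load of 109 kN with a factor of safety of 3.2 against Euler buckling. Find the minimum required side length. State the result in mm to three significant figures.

Required P_cr = n·P = 3.2 × 109 = 348.8 kN
L_e = K·L = 2 × 4.87 = 9.740 m
Required I = P_cr·L_e²/(π²E) = 3.488×10^5 × 9.740² / (π² × 1.10×10^11) = 3.048×10^-5 m⁴
I_req = 3.048×10^7 mm⁴
Solid square: I = a⁴/12  ⇒  a = (12I)^(1/4) = (12×3.048×10^7)^(1/4) = 138 mm

a ≈ 138 mm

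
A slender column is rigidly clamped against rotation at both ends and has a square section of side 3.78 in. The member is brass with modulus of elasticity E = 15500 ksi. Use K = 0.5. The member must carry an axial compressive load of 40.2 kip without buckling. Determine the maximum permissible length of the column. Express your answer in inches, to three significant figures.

L_max ≈ 509 in

I = a⁴/12 = 3.78⁴/12 = 17.01 in⁴
At the buckling limit P_cr = P = 4.020×10^4 lb
From P_cr = π²EI/(K·L)²:  L = (1/K)·√(π²EI/P_cr) = (1/0.5)·√(π²×1.55×10^7×17.01/4.020×10^4)
L = 509 in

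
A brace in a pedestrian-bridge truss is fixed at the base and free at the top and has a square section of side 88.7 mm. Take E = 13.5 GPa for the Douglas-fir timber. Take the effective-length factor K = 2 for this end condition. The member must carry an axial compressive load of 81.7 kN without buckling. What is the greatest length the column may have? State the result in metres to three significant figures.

I = a⁴/12 = 88.7⁴/12 = 5.158×10^6 mm⁴
I = 5.158×10^-6 m⁴
At the buckling limit P_cr = P = 8.170×10^4 N
From P_cr = π²EI/(K·L)²:  L = (1/K)·√(π²EI/P_cr) = (1/2)·√(π²×1.35×10^10×5.158×10^-6/8.170×10^4)
L = 1.45 m

L_max ≈ 1.45 m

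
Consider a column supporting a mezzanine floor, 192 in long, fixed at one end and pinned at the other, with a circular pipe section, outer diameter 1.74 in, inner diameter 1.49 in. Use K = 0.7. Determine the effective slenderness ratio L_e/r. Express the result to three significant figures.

λ ≈ 235

d_o = 1.74 in, d_i = 1.49 in
I = π(d_o⁴ − d_i⁴)/64 = π(1.74⁴ − 1.490⁴)/64 = 0.2080 in⁴
A = 0.6342 in²;  r_min = √(I/A) = √(0.2080/0.6342) = 0.5727 in
L_e = K·L = 0.7 × 192 = 134.4 in
λ = L_e / r_min = 134.40 / 0.5727 = 235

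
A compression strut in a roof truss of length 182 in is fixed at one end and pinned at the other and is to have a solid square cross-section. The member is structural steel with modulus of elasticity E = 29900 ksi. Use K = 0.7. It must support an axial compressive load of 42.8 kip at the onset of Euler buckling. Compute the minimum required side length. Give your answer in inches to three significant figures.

a ≈ 2.31 in

L_e = K·L = 0.7 × 182 = 127.4 in
Required I = P_cr·L_e²/(π²E) = 4.280×10^4 × 127.4² / (π² × 2.99×10^7) = 2.354 in⁴
Solid square: I = a⁴/12  ⇒  a = (12I)^(1/4) = (12×2.354)^(1/4) = 2.31 in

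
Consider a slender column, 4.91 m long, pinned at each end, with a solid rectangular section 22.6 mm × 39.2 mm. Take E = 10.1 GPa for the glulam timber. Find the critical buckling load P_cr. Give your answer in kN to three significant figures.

Buckling occurs about the weak axis: I_min = h·b³/12 with b = 22.6 mm (the shorter side).
I_min = 39.2×22.6³/12 = 3.771×10^4 mm⁴
I = 3.771×10^4 mm⁴ = 3.771×10^-8 m⁴
Effective length L_e = K·L = 1 × 4.91 = 4.910 m
P_cr = π²EI / L_e² = π² × 10.1×10⁹ × 3.771×10^-8 / 4.910² = 155.9 N

P_cr ≈ 0.156 kN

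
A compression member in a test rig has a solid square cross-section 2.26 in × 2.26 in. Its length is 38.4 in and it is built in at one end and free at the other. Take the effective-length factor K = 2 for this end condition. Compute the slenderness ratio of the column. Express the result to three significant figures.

I = a⁴/12 = 2.26⁴/12 = 2.174 in⁴
A = 5.108 in²;  r_min = √(I/A) = √(2.174/5.108) = 0.6524 in
L_e = K·L = 2 × 38.4 = 76.80 in
λ = L_e / r_min = 76.800 / 0.6524 = 118

λ ≈ 118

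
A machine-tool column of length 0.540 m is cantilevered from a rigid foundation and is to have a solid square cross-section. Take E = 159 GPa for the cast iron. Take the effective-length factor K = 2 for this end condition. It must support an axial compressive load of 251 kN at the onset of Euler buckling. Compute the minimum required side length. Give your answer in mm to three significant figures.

a ≈ 38.7 mm

L_e = K·L = 2 × 0.540 = 1.080 m
Required I = P_cr·L_e²/(π²E) = 2.510×10^5 × 1.080² / (π² × 1.59×10^11) = 1.866×10^-7 m⁴
I_req = 1.866×10^5 mm⁴
Solid square: I = a⁴/12  ⇒  a = (12I)^(1/4) = (12×1.866×10^5)^(1/4) = 38.7 mm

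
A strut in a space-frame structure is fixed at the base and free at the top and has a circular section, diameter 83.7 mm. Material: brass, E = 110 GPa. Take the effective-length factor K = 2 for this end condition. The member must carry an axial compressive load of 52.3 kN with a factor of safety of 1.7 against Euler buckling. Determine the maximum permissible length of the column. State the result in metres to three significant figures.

L_max ≈ 2.71 m

I = πd⁴/64 = π×83.7⁴/64 = 2.409×10^6 mm⁴
I = 2.409×10^-6 m⁴
Required critical load P_cr = n·P = 1.7 × 52.3 = 88.91 kN = 8.891×10^4 N
From P_cr = π²EI/(K·L)²:  L = (1/K)·√(π²EI/P_cr) = (1/2)·√(π²×1.10×10^11×2.409×10^-6/8.891×10^4)
L = 2.71 m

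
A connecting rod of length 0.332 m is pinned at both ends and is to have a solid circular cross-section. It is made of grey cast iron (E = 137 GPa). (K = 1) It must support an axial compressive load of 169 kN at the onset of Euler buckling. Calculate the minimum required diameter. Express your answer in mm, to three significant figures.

d ≈ 23.0 mm

L_e = K·L = 1 × 0.332 = 0.3320 m
Required I = P_cr·L_e²/(π²E) = 1.690×10^5 × 0.3320² / (π² × 1.37×10^11) = 1.378×10^-8 m⁴
I_req = 1.378×10^4 mm⁴
Solid circle: I = πd⁴/64  ⇒  d = (64I/π)^(1/4) = (64×1.378×10^4/π)^(1/4) = 23.0 mm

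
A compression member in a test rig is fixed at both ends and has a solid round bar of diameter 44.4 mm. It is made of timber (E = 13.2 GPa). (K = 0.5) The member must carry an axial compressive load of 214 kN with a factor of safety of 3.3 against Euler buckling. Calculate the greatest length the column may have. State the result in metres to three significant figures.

L_max ≈ 0.375 m

I = πd⁴/64 = π×44.4⁴/64 = 1.908×10^5 mm⁴
I = 1.908×10^-7 m⁴
Required critical load P_cr = n·P = 3.3 × 214 = 706.2 kN = 7.062×10^5 N
From P_cr = π²EI/(K·L)²:  L = (1/K)·√(π²EI/P_cr) = (1/0.5)·√(π²×1.32×10^10×1.908×10^-7/7.062×10^5)
L = 0.375 m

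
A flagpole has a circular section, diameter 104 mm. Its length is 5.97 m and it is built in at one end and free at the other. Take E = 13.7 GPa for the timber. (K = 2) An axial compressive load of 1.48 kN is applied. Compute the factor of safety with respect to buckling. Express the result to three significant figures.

I = πd⁴/64 = π×104⁴/64 = 5.743×10^6 mm⁴
I = 5.743×10^6 mm⁴ = 5.743×10^-6 m⁴
Effective length L_e = K·L = 2 × 5.97 = 11.94 m
P_cr = π²EI / L_e² = π² × 13.7×10⁹ × 5.743×10^-6 / 11.94² = 5.446×10^3 N
Factor of safety n = P_cr / P = 5.4465 / 1.48 = 3.68

n ≈ 3.68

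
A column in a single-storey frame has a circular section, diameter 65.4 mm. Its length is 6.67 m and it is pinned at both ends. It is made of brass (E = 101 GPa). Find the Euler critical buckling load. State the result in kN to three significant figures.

P_cr ≈ 20.1 kN

I = πd⁴/64 = π×65.4⁴/64 = 8.980×10^5 mm⁴
I = 8.980×10^5 mm⁴ = 8.980×10^-7 m⁴
Effective length L_e = K·L = 1 × 6.67 = 6.670 m
P_cr = π²EI / L_e² = π² × 101×10⁹ × 8.980×10^-7 / 6.670² = 2.012×10^4 N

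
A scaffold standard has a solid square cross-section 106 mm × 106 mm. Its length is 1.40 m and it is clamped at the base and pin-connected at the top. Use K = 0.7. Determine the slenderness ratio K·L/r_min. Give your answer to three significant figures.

I = a⁴/12 = 106⁴/12 = 1.052×10^7 mm⁴
A = 1.124×10^4 mm²;  r_min = √(I/A) = √(1.052×10^7/1.124×10^4) = 30.60 mm
L_e = K·L = 0.7 × 1.40 m = 0.9800 m = 980.00 mm
λ = L_e / r_min = 980.00 / 30.60 = 32.0

λ ≈ 32.0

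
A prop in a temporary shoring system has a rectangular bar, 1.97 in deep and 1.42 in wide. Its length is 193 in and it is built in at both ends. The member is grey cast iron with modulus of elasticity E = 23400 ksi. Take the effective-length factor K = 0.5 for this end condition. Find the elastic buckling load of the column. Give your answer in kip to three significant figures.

Buckling occurs about the weak axis: I_min = h·b³/12 with b = 1.42 in (the shorter side).
I_min = 1.97×1.42³/12 = 0.4701 in⁴
Effective length L_e = K·L = 0.5 × 193 = 96.50 in
P_cr = π²EI / L_e² = π² × 23400×10³ × 0.4701 / 96.50² = 1.166×10^4 lb

P_cr ≈ 11.7 kip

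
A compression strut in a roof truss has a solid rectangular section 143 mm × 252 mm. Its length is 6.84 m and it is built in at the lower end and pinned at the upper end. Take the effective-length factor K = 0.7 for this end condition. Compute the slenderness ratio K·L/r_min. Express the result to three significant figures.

λ ≈ 116

Buckling occurs about the weak axis: I_min = h·b³/12 with b = 143 mm (the shorter side).
I_min = 252×143³/12 = 6.141×10^7 mm⁴
A = 3.604×10^4 mm²;  r_min = √(I/A) = √(6.141×10^7/3.604×10^4) = 41.28 mm
L_e = K·L = 0.7 × 6.84 m = 4.788 m = 4788.0 mm
λ = L_e / r_min = 4788.0 / 41.28 = 116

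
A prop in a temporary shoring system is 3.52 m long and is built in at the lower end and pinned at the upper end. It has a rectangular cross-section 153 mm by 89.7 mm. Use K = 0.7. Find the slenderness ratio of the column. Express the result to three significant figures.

λ ≈ 95.2

For a rectangle r_min = b/√12 = 89.7/√12 = 25.89 mm
L_e = K·L = 0.7 × 3.52 m = 2.464 m = 2464.0 mm
λ = L_e / r_min = 2464.0 / 25.89 = 95.2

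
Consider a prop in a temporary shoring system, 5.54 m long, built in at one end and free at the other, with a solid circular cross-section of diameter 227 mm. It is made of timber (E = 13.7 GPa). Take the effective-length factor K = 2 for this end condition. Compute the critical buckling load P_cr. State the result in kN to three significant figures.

I = πd⁴/64 = π×227⁴/64 = 1.303×10^8 mm⁴
I = 1.303×10^8 mm⁴ = 1.303×10^-4 m⁴
Effective length L_e = K·L = 2 × 5.54 = 11.08 m
P_cr = π²EI / L_e² = π² × 13.7×10⁹ × 1.303×10^-4 / 11.08² = 1.436×10^5 N

P_cr ≈ 144 kN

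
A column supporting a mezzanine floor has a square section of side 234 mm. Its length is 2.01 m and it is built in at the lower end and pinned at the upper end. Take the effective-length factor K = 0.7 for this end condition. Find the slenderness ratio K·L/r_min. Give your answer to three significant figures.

λ ≈ 20.8

For a square r = a/√12 = 234/√12 = 67.55 mm
L_e = K·L = 0.7 × 2.01 m = 1.407 m = 1407.0 mm
λ = L_e / r_min = 1407.0 / 67.55 = 20.8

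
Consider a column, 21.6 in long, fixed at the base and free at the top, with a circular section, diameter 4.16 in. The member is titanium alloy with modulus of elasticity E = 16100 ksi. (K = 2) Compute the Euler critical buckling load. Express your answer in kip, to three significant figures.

I = πd⁴/64 = π×4.16⁴/64 = 14.70 in⁴
Effective length L_e = K·L = 2 × 21.6 = 43.20 in
P_cr = π²EI / L_e² = π² × 16100×10³ × 14.70 / 43.20² = 1.252×10^6 lb

P_cr ≈ 1250 kip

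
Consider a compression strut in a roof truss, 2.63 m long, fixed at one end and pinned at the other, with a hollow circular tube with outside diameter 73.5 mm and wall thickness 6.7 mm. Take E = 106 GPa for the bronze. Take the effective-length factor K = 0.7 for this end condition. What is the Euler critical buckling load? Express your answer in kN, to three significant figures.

Inner diameter d_i = 73.5 − 2×6.7 = 60.10 mm
I = π(d_o⁴ − d_i⁴)/64 = π(73.5⁴ − 60.10⁴)/64 = 7.922×10^5 mm⁴
I = 7.922×10^5 mm⁴ = 7.922×10^-7 m⁴
Effective length L_e = K·L = 0.7 × 2.63 = 1.841 m
P_cr = π²EI / L_e² = π² × 106×10⁹ × 7.922×10^-7 / 1.841² = 2.445×10^5 N

P_cr ≈ 245 kN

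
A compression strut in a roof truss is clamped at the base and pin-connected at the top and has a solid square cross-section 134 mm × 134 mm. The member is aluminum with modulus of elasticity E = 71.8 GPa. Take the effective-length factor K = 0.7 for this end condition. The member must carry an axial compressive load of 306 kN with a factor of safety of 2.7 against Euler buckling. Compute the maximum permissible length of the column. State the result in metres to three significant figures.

I = a⁴/12 = 134⁴/12 = 2.687×10^7 mm⁴
I = 2.687×10^-5 m⁴
Required critical load P_cr = n·P = 2.7 × 306 = 826.2 kN = 8.262×10^5 N
From P_cr = π²EI/(K·L)²:  L = (1/K)·√(π²EI/P_cr) = (1/0.7)·√(π²×7.18×10^10×2.687×10^-5/8.262×10^5)
L = 6.86 m

L_max ≈ 6.86 m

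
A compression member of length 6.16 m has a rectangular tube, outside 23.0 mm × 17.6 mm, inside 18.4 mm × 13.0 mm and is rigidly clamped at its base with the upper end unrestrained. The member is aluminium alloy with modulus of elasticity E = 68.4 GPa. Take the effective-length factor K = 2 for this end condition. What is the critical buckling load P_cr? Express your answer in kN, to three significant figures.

Weak-axis I_min = (h_o·b_o³ − h_i·b_i³)/12 with b_o = 17.6, b_i = 13.00 mm (shorter outer/inner sides).
I_min = (23.0×17.6³ − 18.40×13.00³)/12 = 7.081×10^3 mm⁴
I = 7.081×10^3 mm⁴ = 7.081×10^-9 m⁴
Effective length L_e = K·L = 2 × 6.16 = 12.32 m
P_cr = π²EI / L_e² = π² × 68.4×10⁹ × 7.081×10^-9 / 12.32² = 31.49 N

P_cr ≈ 0.0315 kN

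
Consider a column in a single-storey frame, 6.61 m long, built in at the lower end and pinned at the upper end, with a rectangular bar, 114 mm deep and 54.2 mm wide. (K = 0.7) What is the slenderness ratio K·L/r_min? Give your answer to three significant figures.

Buckling occurs about the weak axis: I_min = h·b³/12 with b = 54.2 mm (the shorter side).
I_min = 114×54.2³/12 = 1.513×10^6 mm⁴
A = 6.179×10^3 mm²;  r_min = √(I/A) = √(1.513×10^6/6.179×10^3) = 15.65 mm
L_e = K·L = 0.7 × 6.61 m = 4.627 m = 4627.0 mm
λ = L_e / r_min = 4627.0 / 15.65 = 296

λ ≈ 296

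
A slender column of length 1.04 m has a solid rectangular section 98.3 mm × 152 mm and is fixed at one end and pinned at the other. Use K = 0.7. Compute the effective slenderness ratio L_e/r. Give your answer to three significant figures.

Buckling occurs about the weak axis: I_min = h·b³/12 with b = 98.3 mm (the shorter side).
I_min = 152×98.3³/12 = 1.203×10^7 mm⁴
A = 1.494×10^4 mm²;  r_min = √(I/A) = √(1.203×10^7/1.494×10^4) = 28.38 mm
L_e = K·L = 0.7 × 1.04 m = 0.7280 m = 728.00 mm
λ = L_e / r_min = 728.00 / 28.38 = 25.7

λ ≈ 25.7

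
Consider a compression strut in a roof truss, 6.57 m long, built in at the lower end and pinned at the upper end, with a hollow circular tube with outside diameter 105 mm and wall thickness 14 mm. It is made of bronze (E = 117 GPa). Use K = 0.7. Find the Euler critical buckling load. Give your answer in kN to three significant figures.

Inner diameter d_i = 105 − 2×14 = 77.00 mm
I = π(d_o⁴ − d_i⁴)/64 = π(105⁴ − 77.00⁴)/64 = 4.241×10^6 mm⁴
I = 4.241×10^6 mm⁴ = 4.241×10^-6 m⁴
Effective length L_e = K·L = 0.7 × 6.57 = 4.599 m
P_cr = π²EI / L_e² = π² × 117×10⁹ × 4.241×10^-6 / 4.599² = 2.315×10^5 N

P_cr ≈ 232 kN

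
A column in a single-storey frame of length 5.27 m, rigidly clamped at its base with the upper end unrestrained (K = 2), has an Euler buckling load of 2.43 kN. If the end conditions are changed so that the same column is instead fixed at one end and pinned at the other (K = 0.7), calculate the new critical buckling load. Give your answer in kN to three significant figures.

P_cr ∝ 1/K², so P_cr,new = P_cr,old × (K_old/K_new)² = 2.43 × (2/0.7)²
= 2.43 × 8.163 = 19.8 kN

P_cr ≈ 19.8 kN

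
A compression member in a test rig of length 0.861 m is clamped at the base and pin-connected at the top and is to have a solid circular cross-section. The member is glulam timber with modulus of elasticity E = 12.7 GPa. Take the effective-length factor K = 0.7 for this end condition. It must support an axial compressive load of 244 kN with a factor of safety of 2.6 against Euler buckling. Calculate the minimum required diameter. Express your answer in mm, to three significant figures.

d ≈ 78.2 mm

Required P_cr = n·P = 2.6 × 244 = 634.4 kN
L_e = K·L = 0.7 × 0.861 = 0.6027 m
Required I = P_cr·L_e²/(π²E) = 6.344×10^5 × 0.6027² / (π² × 1.27×10^10) = 1.838×10^-6 m⁴
I_req = 1.838×10^6 mm⁴
Solid circle: I = πd⁴/64  ⇒  d = (64I/π)^(1/4) = (64×1.838×10^6/π)^(1/4) = 78.2 mm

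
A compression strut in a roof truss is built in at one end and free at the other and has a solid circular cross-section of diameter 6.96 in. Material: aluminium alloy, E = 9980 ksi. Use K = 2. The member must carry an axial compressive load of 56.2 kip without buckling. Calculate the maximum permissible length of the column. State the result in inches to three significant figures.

I = πd⁴/64 = π×6.96⁴/64 = 115.2 in⁴
At the buckling limit P_cr = P = 5.620×10^4 lb
From P_cr = π²EI/(K·L)²:  L = (1/K)·√(π²EI/P_cr) = (1/2)·√(π²×9.98×10^6×115.2/5.620×10^4)
L = 225 in

L_max ≈ 225 in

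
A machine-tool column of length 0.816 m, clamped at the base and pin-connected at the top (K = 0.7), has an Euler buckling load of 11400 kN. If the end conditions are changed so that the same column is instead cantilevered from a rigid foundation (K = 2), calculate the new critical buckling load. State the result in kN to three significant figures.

P_cr ≈ 1400 kN

P_cr ∝ 1/K², so P_cr,new = P_cr,old × (K_old/K_new)² = 11400 × (0.7/2)²
= 11400 × 0.1225 = 1400 kN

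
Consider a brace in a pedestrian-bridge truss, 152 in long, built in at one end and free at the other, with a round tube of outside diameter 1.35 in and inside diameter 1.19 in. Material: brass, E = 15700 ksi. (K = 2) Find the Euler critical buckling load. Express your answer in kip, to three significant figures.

d_o = 1.35 in, d_i = 1.19 in
I = π(d_o⁴ − d_i⁴)/64 = π(1.35⁴ − 1.190⁴)/64 = 6.461×10^-2 in⁴
Effective length L_e = K·L = 2 × 152 = 304.0 in
P_cr = π²EI / L_e² = π² × 15700×10³ × 6.461×10^-2 / 304.0² = 108.3 lb

P_cr ≈ 0.108 kip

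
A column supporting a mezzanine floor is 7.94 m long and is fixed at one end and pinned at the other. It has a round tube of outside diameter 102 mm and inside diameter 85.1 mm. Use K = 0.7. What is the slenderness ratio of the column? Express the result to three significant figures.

d_o = 102 mm, d_i = 85.1 mm
I = π(d_o⁴ − d_i⁴)/64 = π(102⁴ − 85.10⁴)/64 = 2.739×10^6 mm⁴
A = 2.483×10^3 mm²;  r_min = √(I/A) = √(2.739×10^6/2.483×10^3) = 33.21 mm
L_e = K·L = 0.7 × 7.94 m = 5.558 m = 5558.0 mm
λ = L_e / r_min = 5558.0 / 33.21 = 167

λ ≈ 167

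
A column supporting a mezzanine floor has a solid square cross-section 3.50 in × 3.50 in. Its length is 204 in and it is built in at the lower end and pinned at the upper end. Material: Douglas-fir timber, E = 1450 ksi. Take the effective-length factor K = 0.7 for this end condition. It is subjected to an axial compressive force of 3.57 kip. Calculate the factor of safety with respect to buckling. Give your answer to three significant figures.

I = a⁴/12 = 3.50⁴/12 = 12.51 in⁴
Effective length L_e = K·L = 0.7 × 204 = 142.8 in
P_cr = π²EI / L_e² = π² × 1450×10³ × 12.51 / 142.8² = 8.776×10^3 lb
Factor of safety n = P_cr / P = 8.7761 / 3.57 = 2.46

n ≈ 2.46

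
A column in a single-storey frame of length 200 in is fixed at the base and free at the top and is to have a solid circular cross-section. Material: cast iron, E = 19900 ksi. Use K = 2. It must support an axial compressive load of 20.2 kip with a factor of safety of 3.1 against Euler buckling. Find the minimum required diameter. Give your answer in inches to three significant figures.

Required P_cr = n·P = 3.1 × 20.2 = 62.62 kip
L_e = K·L = 2 × 200 = 400.0 in
Required I = P_cr·L_e²/(π²E) = 6.262×10^4 × 400.0² / (π² × 1.99×10^7) = 51.01 in⁴
Solid circle: I = πd⁴/64  ⇒  d = (64I/π)^(1/4) = (64×51.01/π)^(1/4) = 5.68 in

d ≈ 5.68 in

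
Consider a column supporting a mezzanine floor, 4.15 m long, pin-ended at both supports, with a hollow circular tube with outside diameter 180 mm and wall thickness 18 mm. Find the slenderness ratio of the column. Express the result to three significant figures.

Inner diameter d_i = 180 − 2×18 = 144.0 mm
I = π(d_o⁴ − d_i⁴)/64 = π(180⁴ − 144.0⁴)/64 = 3.042×10^7 mm⁴
A = 9.161×10^3 mm²;  r_min = √(I/A) = √(3.042×10^7/9.161×10^3) = 57.63 mm
L_e = K·L = 1 × 4.15 m = 4.150 m = 4150.0 mm
λ = L_e / r_min = 4150.0 / 57.63 = 72.0

λ ≈ 72.0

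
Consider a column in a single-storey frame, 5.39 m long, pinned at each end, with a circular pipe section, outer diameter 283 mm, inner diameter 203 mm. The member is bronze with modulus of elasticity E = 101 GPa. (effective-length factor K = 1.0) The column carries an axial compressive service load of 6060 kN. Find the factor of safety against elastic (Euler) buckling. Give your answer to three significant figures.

n ≈ 1.31

d_o = 283 mm, d_i = 203 mm
I = π(d_o⁴ − d_i⁴)/64 = π(283⁴ − 203.0⁴)/64 = 2.315×10^8 mm⁴
I = 2.315×10^8 mm⁴ = 2.315×10^-4 m⁴
Effective length L_e = K·L = 1 × 5.39 = 5.390 m
P_cr = π²EI / L_e² = π² × 101×10⁹ × 2.315×10^-4 / 5.390² = 7.943×10^6 N
Factor of safety n = P_cr / P = 7943.2 / 6060 = 1.31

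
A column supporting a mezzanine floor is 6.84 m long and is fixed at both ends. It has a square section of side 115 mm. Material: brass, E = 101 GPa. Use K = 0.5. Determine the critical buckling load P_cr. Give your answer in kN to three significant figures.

I = a⁴/12 = 115⁴/12 = 1.458×10^7 mm⁴
I = 1.458×10^7 mm⁴ = 1.458×10^-5 m⁴
Effective length L_e = K·L = 0.5 × 6.84 = 3.420 m
P_cr = π²EI / L_e² = π² × 101×10⁹ × 1.458×10^-5 / 3.420² = 1.242×10^6 N

P_cr ≈ 1240 kN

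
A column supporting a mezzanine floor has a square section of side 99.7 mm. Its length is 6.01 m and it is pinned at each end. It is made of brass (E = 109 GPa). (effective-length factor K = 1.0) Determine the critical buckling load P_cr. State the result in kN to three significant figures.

P_cr ≈ 245 kN

I = a⁴/12 = 99.7⁴/12 = 8.234×10^6 mm⁴
I = 8.234×10^6 mm⁴ = 8.234×10^-6 m⁴
Effective length L_e = K·L = 1 × 6.01 = 6.010 m
P_cr = π²EI / L_e² = π² × 109×10⁹ × 8.234×10^-6 / 6.010² = 2.452×10^5 N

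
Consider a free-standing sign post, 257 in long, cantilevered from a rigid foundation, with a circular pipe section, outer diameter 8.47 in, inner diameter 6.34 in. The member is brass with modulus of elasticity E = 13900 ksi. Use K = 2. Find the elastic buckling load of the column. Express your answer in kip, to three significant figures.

P_cr ≈ 90.0 kip

d_o = 8.47 in, d_i = 6.34 in
I = π(d_o⁴ − d_i⁴)/64 = π(8.47⁴ − 6.340⁴)/64 = 173.3 in⁴
Effective length L_e = K·L = 2 × 257 = 514.0 in
P_cr = π²EI / L_e² = π² × 13900×10³ × 173.3 / 514.0² = 9.000×10^4 lb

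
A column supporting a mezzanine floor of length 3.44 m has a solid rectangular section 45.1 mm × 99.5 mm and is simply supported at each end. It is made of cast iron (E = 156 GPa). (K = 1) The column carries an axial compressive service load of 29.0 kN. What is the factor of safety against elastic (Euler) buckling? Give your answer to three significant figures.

Buckling occurs about the weak axis: I_min = h·b³/12 with b = 45.1 mm (the shorter side).
I_min = 99.5×45.1³/12 = 7.606×10^5 mm⁴
I = 7.606×10^5 mm⁴ = 7.606×10^-7 m⁴
Effective length L_e = K·L = 1 × 3.44 = 3.440 m
P_cr = π²EI / L_e² = π² × 156×10⁹ × 7.606×10^-7 / 3.440² = 9.896×10^4 N
Factor of safety n = P_cr / P = 98.964 / 29.0 = 3.41

n ≈ 3.41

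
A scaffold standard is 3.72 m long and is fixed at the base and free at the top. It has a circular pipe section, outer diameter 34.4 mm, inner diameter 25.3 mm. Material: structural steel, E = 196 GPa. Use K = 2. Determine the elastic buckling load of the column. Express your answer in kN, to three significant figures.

P_cr ≈ 1.70 kN

d_o = 34.4 mm, d_i = 25.3 mm
I = π(d_o⁴ − d_i⁴)/64 = π(34.4⁴ − 25.30⁴)/64 = 4.863×10^4 mm⁴
I = 4.863×10^4 mm⁴ = 4.863×10^-8 m⁴
Effective length L_e = K·L = 2 × 3.72 = 7.440 m
P_cr = π²EI / L_e² = π² × 196×10⁹ × 4.863×10^-8 / 7.440² = 1.699×10^3 N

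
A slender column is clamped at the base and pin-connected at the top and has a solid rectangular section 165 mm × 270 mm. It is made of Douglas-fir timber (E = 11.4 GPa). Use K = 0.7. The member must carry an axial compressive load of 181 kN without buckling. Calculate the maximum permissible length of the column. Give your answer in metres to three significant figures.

L_max ≈ 11.3 m

Buckling occurs about the weak axis: I_min = h·b³/12 with b = 165 mm (the shorter side).
I_min = 270×165³/12 = 1.011×10^8 mm⁴
I = 1.011×10^-4 m⁴
At the buckling limit P_cr = P = 1.810×10^5 N
From P_cr = π²EI/(K·L)²:  L = (1/K)·√(π²EI/P_cr) = (1/0.7)·√(π²×1.14×10^10×1.011×10^-4/1.810×10^5)
L = 11.3 m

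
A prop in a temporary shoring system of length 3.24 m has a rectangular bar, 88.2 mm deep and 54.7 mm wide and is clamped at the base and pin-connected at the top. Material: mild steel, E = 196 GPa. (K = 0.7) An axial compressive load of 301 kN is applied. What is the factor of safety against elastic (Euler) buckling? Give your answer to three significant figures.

Buckling occurs about the weak axis: I_min = h·b³/12 with b = 54.7 mm (the shorter side).
I_min = 88.2×54.7³/12 = 1.203×10^6 mm⁴
I = 1.203×10^6 mm⁴ = 1.203×10^-6 m⁴
Effective length L_e = K·L = 0.7 × 3.24 = 2.268 m
P_cr = π²EI / L_e² = π² × 196×10⁹ × 1.203×10^-6 / 2.268² = 4.524×10^5 N
Factor of safety n = P_cr / P = 452.40 / 301 = 1.50

n ≈ 1.50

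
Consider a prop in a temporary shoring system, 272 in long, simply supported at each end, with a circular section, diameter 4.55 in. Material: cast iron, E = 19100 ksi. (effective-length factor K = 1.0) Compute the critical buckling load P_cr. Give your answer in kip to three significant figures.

I = πd⁴/64 = π×4.55⁴/64 = 21.04 in⁴
Effective length L_e = K·L = 1 × 272 = 272.0 in
P_cr = π²EI / L_e² = π² × 19100×10³ × 21.04 / 272.0² = 5.361×10^4 lb

P_cr ≈ 53.6 kip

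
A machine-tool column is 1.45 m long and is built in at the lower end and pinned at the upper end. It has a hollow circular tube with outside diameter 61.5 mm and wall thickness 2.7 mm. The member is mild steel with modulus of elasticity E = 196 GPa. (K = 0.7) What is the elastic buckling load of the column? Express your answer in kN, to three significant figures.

P_cr ≈ 406 kN

Inner diameter d_i = 61.5 − 2×2.7 = 56.10 mm
I = π(d_o⁴ − d_i⁴)/64 = π(61.5⁴ − 56.10⁴)/64 = 2.160×10^5 mm⁴
I = 2.160×10^5 mm⁴ = 2.160×10^-7 m⁴
Effective length L_e = K·L = 0.7 × 1.45 = 1.015 m
P_cr = π²EI / L_e² = π² × 196×10⁹ × 2.160×10^-7 / 1.015² = 4.056×10^5 N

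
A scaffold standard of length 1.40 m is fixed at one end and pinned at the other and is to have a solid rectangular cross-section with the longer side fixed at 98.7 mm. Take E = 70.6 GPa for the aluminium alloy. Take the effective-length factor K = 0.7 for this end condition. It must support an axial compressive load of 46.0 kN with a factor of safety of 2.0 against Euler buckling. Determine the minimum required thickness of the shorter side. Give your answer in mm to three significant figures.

Required P_cr = n·P = 2.0 × 46.0 = 92.00 kN
L_e = K·L = 0.7 × 1.40 = 0.9800 m
Required I = P_cr·L_e²/(π²E) = 9.200×10^4 × 0.9800² / (π² × 7.06×10^10) = 1.268×10^-7 m⁴
I_req = 1.268×10^5 mm⁴
Rectangle, weak axis: I_min = h·b³/12 with h = 98.7 mm fixed  ⇒  b = (12I/h)^(1/3) = 24.9 mm

b ≈ 24.9 mm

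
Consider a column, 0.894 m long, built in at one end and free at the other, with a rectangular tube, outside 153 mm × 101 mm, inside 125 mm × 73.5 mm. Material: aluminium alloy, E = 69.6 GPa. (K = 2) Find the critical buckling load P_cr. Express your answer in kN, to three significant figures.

P_cr ≈ 1930 kN

Weak-axis I_min = (h_o·b_o³ − h_i·b_i³)/12 with b_o = 101, b_i = 73.50 mm (shorter outer/inner sides).
I_min = (153×101³ − 125.0×73.50³)/12 = 9.000×10^6 mm⁴
I = 9.000×10^6 mm⁴ = 9.000×10^-6 m⁴
Effective length L_e = K·L = 2 × 0.894 = 1.788 m
P_cr = π²EI / L_e² = π² × 69.6×10⁹ × 9.000×10^-6 / 1.788² = 1.934×10^6 N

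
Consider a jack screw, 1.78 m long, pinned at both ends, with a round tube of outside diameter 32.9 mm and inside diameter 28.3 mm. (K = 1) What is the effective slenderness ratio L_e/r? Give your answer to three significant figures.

λ ≈ 164

d_o = 32.9 mm, d_i = 28.3 mm
I = π(d_o⁴ − d_i⁴)/64 = π(32.9⁴ − 28.30⁴)/64 = 2.603×10^4 mm⁴
A = 221.1 mm²;  r_min = √(I/A) = √(2.603×10^4/221.1) = 10.85 mm
L_e = K·L = 1 × 1.78 m = 1.780 m = 1780.0 mm
λ = L_e / r_min = 1780.0 / 10.85 = 164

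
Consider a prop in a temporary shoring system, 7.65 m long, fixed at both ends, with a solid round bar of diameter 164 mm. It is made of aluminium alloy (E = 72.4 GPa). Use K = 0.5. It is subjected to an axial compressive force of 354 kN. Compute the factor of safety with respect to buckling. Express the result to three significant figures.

I = πd⁴/64 = π×164⁴/64 = 3.551×10^7 mm⁴
I = 3.551×10^7 mm⁴ = 3.551×10^-5 m⁴
Effective length L_e = K·L = 0.5 × 7.65 = 3.825 m
P_cr = π²EI / L_e² = π² × 72.4×10⁹ × 3.551×10^-5 / 3.825² = 1.734×10^6 N
Factor of safety n = P_cr / P = 1734.3 / 354 = 4.90

n ≈ 4.90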